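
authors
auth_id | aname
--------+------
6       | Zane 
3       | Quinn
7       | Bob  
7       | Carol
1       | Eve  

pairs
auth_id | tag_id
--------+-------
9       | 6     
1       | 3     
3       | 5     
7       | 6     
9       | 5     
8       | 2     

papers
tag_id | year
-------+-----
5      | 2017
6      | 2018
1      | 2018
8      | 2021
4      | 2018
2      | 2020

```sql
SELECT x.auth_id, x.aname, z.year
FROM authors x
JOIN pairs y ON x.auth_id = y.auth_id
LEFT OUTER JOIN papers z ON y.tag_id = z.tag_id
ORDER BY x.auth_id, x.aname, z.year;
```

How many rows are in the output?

4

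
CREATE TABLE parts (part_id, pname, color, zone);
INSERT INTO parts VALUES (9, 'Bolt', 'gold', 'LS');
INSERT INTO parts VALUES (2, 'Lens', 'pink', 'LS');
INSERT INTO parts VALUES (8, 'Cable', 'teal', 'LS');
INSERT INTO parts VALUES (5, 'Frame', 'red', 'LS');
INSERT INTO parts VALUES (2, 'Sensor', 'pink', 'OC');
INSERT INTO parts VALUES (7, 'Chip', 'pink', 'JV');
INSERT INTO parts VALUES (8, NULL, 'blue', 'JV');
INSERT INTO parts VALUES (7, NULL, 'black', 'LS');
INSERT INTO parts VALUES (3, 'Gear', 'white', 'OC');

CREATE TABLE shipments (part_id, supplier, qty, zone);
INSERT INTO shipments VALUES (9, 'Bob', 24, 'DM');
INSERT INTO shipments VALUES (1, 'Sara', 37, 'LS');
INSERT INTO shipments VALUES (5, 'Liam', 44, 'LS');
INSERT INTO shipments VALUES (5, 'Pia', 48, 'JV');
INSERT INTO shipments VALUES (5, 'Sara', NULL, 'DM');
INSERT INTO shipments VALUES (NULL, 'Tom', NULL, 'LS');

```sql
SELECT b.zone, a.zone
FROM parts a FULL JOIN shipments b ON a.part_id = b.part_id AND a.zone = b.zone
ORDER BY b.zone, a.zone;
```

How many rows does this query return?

FULL OUTER JOIN keeps every row from both sides; unmatched rows get NULL for the other side's columns.
Matching on a.part_id = b.part_id AND a.zone = b.zone. A NULL in a compared column never satisfies the condition.
Matched pairs: 1; unmatched a rows kept: 8; unmatched b rows kept: 5.
Total: 1 matched + 13 padded = 14 rows.

14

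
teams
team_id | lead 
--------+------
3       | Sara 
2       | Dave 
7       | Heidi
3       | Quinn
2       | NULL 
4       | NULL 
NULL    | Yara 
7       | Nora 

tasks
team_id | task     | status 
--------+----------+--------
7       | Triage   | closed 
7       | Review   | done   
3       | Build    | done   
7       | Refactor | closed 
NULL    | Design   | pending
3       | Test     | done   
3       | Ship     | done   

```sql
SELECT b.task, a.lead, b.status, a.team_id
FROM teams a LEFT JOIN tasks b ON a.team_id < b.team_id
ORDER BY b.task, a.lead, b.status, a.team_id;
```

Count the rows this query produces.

LEFT JOIN keeps every row from `teams`; unmatched rows get NULL for `tasks`'s columns.
Matching on a.team_id < b.team_id. A NULL in a compared column never satisfies the condition.
- a row (team_id=3): matches 3 b row(s) → 3 output row(s).
- a row (team_id=2): matches 6 b row(s) → 6 output row(s).
- a row (team_id=7): no match → kept, b columns NULL.
- a row (team_id=3): matches 3 b row(s) → 3 output row(s).
- a row (team_id=2): matches 6 b row(s) → 6 output row(s).
- a row (team_id=4): matches 3 b row(s) → 3 output row(s).
- a row (team_id=NULL): no match → kept, b columns NULL.
- a row (team_id=7): no match → kept, b columns NULL.
Total: 21 matched + 3 padded = 24 rows.

24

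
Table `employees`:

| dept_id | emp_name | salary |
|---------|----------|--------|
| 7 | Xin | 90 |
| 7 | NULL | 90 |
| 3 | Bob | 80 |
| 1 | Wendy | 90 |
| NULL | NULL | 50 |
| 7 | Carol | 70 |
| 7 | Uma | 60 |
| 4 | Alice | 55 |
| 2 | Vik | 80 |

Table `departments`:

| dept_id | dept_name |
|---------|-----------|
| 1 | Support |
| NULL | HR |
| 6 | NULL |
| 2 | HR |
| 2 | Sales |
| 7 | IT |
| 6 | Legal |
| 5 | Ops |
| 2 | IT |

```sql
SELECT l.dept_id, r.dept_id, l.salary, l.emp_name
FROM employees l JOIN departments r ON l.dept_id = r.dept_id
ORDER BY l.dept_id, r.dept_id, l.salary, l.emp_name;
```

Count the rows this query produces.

8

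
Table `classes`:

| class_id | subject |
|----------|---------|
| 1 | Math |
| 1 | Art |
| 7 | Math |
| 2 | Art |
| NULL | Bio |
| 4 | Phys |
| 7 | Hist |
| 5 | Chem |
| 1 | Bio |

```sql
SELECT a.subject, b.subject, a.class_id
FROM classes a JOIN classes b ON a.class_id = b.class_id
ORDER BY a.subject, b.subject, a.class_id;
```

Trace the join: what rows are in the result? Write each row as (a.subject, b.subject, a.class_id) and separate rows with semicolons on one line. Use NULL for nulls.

INNER JOIN keeps only pairs where the ON condition holds.
Matching on a.class_id = b.class_id. A NULL in a compared column never satisfies the condition.
- a[0] class_id=1 → 3 match(es) in b → 3 row(s).
- a[1] class_id=1 → 3 match(es) in b → 3 row(s).
- a[2] class_id=7 → 2 match(es) in b → 2 row(s).
- a[3] class_id=2 → 1 match(es) in b → 1 row(s).
- a[4] class_id=NULL → no match; dropped.
- a[5] class_id=4 → 1 match(es) in b → 1 row(s).
- a[6] class_id=7 → 2 match(es) in b → 2 row(s).
- a[7] class_id=5 → 1 match(es) in b → 1 row(s).
- a[8] class_id=1 → 3 match(es) in b → 3 row(s).

(Art, Art, 1); (Art, Art, 2); (Art, Bio, 1); (Art, Math, 1); (Bio, Art, 1); (Bio, Bio, 1); (Bio, Math, 1); (Chem, Chem, 5); (Hist, Hist, 7); (Hist, Math, 7); (Math, Art, 1); (Math, Bio, 1); (Math, Hist, 7); (Math, Math, 1); (Math, Math, 7); (Phys, Phys, 4)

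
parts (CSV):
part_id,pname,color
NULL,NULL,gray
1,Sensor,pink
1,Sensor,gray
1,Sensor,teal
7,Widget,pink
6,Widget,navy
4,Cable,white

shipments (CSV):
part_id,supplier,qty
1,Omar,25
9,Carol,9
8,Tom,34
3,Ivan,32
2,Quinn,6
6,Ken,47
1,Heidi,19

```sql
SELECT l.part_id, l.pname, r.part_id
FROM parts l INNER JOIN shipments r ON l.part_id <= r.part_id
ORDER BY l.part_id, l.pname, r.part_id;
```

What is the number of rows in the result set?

29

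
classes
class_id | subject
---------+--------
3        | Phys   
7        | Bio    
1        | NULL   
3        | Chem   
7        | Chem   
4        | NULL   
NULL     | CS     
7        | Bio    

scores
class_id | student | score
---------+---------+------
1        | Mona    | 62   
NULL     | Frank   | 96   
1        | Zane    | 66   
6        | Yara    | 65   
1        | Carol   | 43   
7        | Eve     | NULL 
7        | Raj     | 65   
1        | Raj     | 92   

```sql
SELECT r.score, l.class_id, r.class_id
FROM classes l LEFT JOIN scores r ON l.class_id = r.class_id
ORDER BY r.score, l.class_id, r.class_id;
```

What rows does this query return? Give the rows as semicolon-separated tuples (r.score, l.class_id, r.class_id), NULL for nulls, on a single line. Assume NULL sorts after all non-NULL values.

(43, 1, 1); (62, 1, 1); (65, 7, 7); (65, 7, 7); (65, 7, 7); (66, 1, 1); (92, 1, 1); (NULL, 3, NULL); (NULL, 3, NULL); (NULL, 4, NULL); (NULL, 7, 7); (NULL, 7, 7); (NULL, 7, 7); (NULL, NULL, NULL)

LEFT JOIN keeps every row from `classes`; unmatched rows get NULL for `scores`'s columns.
Matching on l.class_id = r.class_id. A NULL in a compared column never satisfies the condition.
- class_id=3: no r row matches, row kept with r columns NULL.
- class_id=7: 2 matching r row(s), so 2 row(s) emitted.
- class_id=1: 4 matching r row(s), so 4 row(s) emitted.
- class_id=3: no r row matches, row kept with r columns NULL.
- class_id=7: 2 matching r row(s), so 2 row(s) emitted.
- class_id=4: no r row matches, row kept with r columns NULL.
- class_id=NULL: no r row matches, row kept with r columns NULL.
- class_id=7: 2 matching r row(s), so 2 row(s) emitted.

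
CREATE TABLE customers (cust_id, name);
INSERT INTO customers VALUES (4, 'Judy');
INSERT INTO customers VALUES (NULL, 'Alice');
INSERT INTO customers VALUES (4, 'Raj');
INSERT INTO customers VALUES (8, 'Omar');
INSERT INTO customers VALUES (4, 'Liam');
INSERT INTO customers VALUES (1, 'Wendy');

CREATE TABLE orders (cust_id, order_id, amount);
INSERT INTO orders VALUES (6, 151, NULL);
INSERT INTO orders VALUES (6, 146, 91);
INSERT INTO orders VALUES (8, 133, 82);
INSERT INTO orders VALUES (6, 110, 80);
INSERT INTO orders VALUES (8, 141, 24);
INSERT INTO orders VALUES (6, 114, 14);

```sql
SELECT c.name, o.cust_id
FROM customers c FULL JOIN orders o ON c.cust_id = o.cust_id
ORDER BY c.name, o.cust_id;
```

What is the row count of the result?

11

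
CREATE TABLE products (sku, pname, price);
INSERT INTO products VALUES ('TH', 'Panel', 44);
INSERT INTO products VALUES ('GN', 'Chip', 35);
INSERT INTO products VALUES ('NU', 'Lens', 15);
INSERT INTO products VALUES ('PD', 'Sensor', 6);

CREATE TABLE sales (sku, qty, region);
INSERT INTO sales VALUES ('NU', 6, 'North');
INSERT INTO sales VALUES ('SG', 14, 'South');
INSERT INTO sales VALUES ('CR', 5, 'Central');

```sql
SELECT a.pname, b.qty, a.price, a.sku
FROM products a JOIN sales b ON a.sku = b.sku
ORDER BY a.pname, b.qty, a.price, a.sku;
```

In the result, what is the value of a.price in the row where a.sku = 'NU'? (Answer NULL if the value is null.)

INNER JOIN keeps only pairs where the ON condition holds.
Matching on a.sku = b.sku.
- a[0] sku=TH → no match; dropped.
- a[1] sku=GN → no match; dropped.
- a[2] sku=NU → 1 match(es) in b → 1 row(s).
- a[3] sku=PD → no match; dropped.

15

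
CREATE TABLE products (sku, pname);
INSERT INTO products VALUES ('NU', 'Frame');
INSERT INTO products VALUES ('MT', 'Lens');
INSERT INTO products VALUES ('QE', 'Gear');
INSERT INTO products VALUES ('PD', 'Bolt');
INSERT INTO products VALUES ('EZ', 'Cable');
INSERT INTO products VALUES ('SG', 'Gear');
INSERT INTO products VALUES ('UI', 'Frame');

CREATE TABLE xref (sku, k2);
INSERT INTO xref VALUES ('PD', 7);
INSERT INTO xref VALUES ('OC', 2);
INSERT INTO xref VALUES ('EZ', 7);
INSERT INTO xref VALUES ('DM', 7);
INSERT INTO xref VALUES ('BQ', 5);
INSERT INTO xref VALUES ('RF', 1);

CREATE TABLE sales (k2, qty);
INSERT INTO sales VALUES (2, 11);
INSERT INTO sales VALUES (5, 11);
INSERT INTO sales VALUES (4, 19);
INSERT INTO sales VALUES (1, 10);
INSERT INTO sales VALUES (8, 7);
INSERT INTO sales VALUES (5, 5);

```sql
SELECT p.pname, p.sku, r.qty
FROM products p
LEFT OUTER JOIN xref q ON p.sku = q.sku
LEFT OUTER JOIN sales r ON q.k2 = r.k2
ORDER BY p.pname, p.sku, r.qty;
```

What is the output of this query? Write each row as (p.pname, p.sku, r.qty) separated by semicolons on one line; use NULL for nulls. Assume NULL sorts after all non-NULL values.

(Bolt, PD, NULL); (Cable, EZ, NULL); (Frame, NU, NULL); (Frame, UI, NULL); (Gear, QE, NULL); (Gear, SG, NULL); (Lens, MT, NULL)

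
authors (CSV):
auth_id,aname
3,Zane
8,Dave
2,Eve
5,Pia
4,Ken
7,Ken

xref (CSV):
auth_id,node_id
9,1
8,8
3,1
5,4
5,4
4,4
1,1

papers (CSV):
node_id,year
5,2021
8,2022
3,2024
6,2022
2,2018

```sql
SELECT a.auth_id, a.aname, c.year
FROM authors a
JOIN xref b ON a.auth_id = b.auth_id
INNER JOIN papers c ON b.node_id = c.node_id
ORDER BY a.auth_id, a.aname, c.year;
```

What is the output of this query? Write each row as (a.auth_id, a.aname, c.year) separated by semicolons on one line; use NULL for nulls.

Joins associate left-to-right: authors INNER JOIN xref on auth_id gives 5 intermediate row(s).
Then INNER JOIN `papers c` on node_id: keep only rows whose b.node_id appears in c.

(8, Dave, 2022)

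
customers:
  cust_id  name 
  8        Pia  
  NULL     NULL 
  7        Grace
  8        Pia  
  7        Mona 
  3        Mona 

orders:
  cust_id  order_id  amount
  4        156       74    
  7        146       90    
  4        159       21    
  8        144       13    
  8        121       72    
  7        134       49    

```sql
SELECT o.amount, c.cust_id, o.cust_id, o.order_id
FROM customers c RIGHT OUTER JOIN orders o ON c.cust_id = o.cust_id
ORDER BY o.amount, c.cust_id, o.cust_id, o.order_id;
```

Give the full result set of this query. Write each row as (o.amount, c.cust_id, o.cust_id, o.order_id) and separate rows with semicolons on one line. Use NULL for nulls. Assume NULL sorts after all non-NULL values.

RIGHT JOIN keeps every row from `orders`; unmatched rows get NULL for `customers`'s columns.
Matching on c.cust_id = o.cust_id. A NULL in a compared column never satisfies the condition.
- c (cust_id=8) pairs with 2 row(s) of o.
- c (cust_id=NULL) has no partner in o.
- c (cust_id=7) pairs with 2 row(s) of o.
- c (cust_id=8) pairs with 2 row(s) of o.
- c (cust_id=7) pairs with 2 row(s) of o.
- c (cust_id=3) has no partner in o.
- plus 2 unmatched o row(s), each kept with NULL c columns.
After projecting and ordering:
o.amount | c.cust_id | o.cust_id | o.order_id
13 | 8 | 8 | 144
13 | 8 | 8 | 144
21 | NULL | 4 | 159
49 | 7 | 7 | 134
49 | 7 | 7 | 134
72 | 8 | 8 | 121
72 | 8 | 8 | 121
74 | NULL | 4 | 156
90 | 7 | 7 | 146
90 | 7 | 7 | 146

(13, 8, 8, 144); (13, 8, 8, 144); (21, NULL, 4, 159); (49, 7, 7, 134); (49, 7, 7, 134); (72, 8, 8, 121); (72, 8, 8, 121); (74, NULL, 4, 156); (90, 7, 7, 146); (90, 7, 7, 146)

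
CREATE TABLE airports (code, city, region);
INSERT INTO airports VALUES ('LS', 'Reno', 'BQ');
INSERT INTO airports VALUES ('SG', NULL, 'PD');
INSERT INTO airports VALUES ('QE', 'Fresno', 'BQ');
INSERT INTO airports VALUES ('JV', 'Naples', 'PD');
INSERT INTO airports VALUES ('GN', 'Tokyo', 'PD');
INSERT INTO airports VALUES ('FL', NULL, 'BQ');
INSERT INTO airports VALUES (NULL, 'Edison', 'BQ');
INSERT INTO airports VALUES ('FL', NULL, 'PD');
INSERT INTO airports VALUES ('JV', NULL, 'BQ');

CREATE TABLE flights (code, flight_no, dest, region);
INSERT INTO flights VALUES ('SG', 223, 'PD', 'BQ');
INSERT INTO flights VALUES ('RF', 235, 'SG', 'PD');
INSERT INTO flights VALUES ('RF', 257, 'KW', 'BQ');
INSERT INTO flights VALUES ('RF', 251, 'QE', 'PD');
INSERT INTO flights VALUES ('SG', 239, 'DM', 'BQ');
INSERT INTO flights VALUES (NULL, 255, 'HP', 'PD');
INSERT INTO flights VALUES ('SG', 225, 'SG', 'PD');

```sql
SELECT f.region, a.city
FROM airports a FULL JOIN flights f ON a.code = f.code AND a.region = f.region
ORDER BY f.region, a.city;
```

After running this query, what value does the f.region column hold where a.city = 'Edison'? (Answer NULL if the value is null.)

FULL OUTER JOIN keeps every row from both sides; unmatched rows get NULL for the other side's columns.
Matching on a.code = f.code AND a.region = f.region. A NULL in a compared column never satisfies the condition.
Matched pairs: 1; unmatched a rows kept: 8; unmatched f rows kept: 6.

NULL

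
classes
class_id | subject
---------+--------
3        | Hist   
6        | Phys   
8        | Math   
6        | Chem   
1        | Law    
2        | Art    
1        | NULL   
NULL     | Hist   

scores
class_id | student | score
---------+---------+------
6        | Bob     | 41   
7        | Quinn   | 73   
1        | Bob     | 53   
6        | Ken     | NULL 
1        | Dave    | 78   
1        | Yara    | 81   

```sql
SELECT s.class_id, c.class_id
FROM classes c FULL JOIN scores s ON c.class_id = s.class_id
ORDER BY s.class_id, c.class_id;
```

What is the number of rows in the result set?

15

FULL OUTER JOIN keeps every row from both sides; unmatched rows get NULL for the other side's columns.
Matching on c.class_id = s.class_id. A NULL in a compared column never satisfies the condition.
- c (class_id=3) has no partner → padded with NULL.
- c (class_id=6) pairs with 2 row(s) of s.
- c (class_id=8) has no partner → padded with NULL.
- c (class_id=6) pairs with 2 row(s) of s.
- c (class_id=1) pairs with 3 row(s) of s.
- c (class_id=2) has no partner → padded with NULL.
- c (class_id=1) pairs with 3 row(s) of s.
- c (class_id=NULL) has no partner → padded with NULL.
- plus 1 unmatched s row(s), each kept with NULL c columns.
Total: 10 matched + 5 padded = 15 rows.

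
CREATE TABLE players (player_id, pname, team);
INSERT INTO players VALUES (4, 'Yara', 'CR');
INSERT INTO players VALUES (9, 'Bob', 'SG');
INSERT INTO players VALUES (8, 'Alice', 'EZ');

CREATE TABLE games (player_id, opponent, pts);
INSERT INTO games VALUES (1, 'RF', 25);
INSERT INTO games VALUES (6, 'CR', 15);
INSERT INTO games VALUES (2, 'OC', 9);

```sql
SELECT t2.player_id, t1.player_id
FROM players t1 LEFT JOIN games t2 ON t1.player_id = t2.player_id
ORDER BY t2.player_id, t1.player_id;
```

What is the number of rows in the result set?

LEFT JOIN keeps every row from `players`; unmatched rows get NULL for `games`'s columns.
Matching on t1.player_id = t2.player_id.
- t1 (player_id=4) has no partner → padded with NULL.
- t1 (player_id=9) has no partner → padded with NULL.
- t1 (player_id=8) has no partner → padded with NULL.
Total: 0 matched + 3 padded = 3 rows.

3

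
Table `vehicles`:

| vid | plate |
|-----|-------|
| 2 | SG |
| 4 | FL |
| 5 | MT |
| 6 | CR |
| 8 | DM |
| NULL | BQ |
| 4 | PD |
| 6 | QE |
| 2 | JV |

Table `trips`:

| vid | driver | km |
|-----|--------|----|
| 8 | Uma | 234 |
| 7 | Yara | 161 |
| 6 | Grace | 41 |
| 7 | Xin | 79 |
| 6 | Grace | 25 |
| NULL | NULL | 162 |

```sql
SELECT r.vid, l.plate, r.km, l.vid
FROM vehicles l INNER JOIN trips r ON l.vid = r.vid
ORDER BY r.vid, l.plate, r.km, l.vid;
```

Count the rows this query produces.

INNER JOIN keeps only pairs where the ON condition holds.
Matching on l.vid = r.vid. A NULL in a compared column never satisfies the condition.
- l row (vid=2): no match → dropped.
- l row (vid=4): no match → dropped.
- l row (vid=5): no match → dropped.
- l row (vid=6): matches 2 r row(s) → 2 output row(s).
- l row (vid=8): matches 1 r row(s) → 1 output row(s).
- l row (vid=NULL): no match → dropped.
- l row (vid=4): no match → dropped.
- l row (vid=6): matches 2 r row(s) → 2 output row(s).
- l row (vid=2): no match → dropped.
Total: 5 rows.

5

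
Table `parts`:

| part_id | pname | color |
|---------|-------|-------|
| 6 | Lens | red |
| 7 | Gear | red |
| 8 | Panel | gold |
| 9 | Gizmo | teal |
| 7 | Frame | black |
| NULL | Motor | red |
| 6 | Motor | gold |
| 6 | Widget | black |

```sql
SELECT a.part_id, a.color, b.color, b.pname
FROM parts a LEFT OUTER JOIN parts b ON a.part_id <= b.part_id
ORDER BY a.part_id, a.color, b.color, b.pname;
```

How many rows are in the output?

LEFT JOIN keeps every row from `parts a`; unmatched rows get NULL for `parts b`'s columns.
Matching on a.part_id <= b.part_id. A NULL in a compared column never satisfies the condition.
Matched pairs: 32; unmatched a rows kept: 1.
Total: 32 matched + 1 padded = 33 rows.

33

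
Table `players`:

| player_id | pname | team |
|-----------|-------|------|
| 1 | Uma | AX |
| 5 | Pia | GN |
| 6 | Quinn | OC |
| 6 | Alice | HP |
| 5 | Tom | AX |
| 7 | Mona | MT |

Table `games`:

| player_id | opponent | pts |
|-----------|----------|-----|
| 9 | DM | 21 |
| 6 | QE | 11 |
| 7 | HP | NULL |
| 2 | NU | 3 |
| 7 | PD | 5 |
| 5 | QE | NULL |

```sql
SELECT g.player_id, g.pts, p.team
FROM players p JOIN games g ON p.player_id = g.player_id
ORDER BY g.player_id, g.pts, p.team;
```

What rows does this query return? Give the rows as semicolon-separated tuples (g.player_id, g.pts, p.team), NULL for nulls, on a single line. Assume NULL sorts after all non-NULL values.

INNER JOIN keeps only pairs where the ON condition holds.
Matching on p.player_id = g.player_id.
Matched pairs: 6.

(5, NULL, AX); (5, NULL, GN); (6, 11, HP); (6, 11, OC); (7, 5, MT); (7, NULL, MT)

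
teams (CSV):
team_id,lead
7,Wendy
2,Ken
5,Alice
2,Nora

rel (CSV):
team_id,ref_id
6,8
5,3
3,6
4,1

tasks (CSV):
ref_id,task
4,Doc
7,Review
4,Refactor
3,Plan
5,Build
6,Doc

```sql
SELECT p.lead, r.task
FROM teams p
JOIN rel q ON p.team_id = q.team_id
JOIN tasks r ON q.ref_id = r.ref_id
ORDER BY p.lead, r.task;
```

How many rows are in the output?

1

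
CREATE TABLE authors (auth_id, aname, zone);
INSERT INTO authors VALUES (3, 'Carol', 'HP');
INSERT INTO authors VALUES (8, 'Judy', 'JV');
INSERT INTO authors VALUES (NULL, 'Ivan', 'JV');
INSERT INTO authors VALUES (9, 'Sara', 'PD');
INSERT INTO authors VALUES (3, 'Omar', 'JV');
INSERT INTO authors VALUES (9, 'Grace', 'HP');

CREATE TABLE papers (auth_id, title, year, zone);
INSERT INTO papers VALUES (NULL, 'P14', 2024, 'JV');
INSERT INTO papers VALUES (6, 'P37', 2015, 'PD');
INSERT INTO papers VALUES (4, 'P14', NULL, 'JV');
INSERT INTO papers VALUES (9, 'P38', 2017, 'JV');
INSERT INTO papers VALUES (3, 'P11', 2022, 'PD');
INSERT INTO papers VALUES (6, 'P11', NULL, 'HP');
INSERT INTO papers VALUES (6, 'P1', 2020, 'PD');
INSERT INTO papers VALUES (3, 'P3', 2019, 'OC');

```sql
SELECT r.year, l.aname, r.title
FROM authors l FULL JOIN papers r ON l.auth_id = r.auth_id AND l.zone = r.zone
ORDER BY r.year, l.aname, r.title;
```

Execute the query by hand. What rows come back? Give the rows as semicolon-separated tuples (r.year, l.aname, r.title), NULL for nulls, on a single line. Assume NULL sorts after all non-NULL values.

FULL OUTER JOIN keeps every row from both sides; unmatched rows get NULL for the other side's columns.
Matching on l.auth_id = r.auth_id AND l.zone = r.zone. A NULL in a compared column never satisfies the condition.
Matched pairs: 0; unmatched l rows kept: 6; unmatched r rows kept: 8.

(2015, NULL, P37); (2017, NULL, P38); (2019, NULL, P3); (2020, NULL, P1); (2022, NULL, P11); (2024, NULL, P14); (NULL, Carol, NULL); (NULL, Grace, NULL); (NULL, Ivan, NULL); (NULL, Judy, NULL); (NULL, Omar, NULL); (NULL, Sara, NULL); (NULL, NULL, P11); (NULL, NULL, P14)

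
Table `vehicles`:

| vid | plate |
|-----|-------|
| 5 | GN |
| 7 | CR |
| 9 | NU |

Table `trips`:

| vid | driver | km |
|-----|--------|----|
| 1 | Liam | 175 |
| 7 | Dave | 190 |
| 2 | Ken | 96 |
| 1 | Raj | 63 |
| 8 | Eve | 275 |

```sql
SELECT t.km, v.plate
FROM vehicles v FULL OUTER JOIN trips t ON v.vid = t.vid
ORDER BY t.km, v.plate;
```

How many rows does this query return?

7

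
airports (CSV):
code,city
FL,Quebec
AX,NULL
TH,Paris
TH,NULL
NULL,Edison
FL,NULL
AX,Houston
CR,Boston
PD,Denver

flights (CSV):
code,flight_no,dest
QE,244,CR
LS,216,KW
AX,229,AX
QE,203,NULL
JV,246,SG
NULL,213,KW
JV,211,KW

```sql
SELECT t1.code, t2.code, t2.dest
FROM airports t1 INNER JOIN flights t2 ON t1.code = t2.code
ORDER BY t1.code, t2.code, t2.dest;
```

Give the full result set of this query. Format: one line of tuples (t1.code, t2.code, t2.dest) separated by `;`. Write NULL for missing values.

INNER JOIN keeps only pairs where the ON condition holds.
Matching on t1.code = t2.code. A NULL in a compared column never satisfies the condition.
Matched pairs: 2.

(AX, AX, AX); (AX, AX, AX)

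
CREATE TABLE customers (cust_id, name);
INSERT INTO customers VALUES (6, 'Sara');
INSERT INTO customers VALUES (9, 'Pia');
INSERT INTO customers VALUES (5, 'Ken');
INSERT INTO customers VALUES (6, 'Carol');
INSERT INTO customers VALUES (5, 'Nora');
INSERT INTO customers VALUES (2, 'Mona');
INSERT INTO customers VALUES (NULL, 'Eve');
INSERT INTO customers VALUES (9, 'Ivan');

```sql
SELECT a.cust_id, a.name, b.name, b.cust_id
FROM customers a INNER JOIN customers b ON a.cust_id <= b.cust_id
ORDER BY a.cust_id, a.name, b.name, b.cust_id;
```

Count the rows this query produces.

31

INNER JOIN keeps only pairs where the ON condition holds.
Matching on a.cust_id <= b.cust_id. A NULL in a compared column never satisfies the condition.
Matched pairs: 31.
Total: 31 rows.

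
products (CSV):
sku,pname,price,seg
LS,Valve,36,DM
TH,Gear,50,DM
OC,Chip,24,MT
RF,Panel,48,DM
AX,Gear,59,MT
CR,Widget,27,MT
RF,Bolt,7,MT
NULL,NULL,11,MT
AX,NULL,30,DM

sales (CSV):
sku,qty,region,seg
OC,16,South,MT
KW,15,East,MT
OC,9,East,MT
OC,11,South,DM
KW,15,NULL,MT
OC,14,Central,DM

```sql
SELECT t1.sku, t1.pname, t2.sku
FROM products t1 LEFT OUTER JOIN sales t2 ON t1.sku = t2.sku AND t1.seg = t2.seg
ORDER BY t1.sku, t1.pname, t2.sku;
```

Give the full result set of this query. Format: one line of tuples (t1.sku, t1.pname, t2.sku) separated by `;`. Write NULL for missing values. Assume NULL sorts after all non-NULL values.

LEFT JOIN keeps every row from `products`; unmatched rows get NULL for `sales`'s columns.
Matching on t1.sku = t2.sku AND t1.seg = t2.seg. A NULL in a compared column never satisfies the condition.
- t1 (sku=LS, seg=DM) has no partner → padded with NULL.
- t1 (sku=TH, seg=DM) has no partner → padded with NULL.
- t1 (sku=OC, seg=MT) pairs with 2 row(s) of t2.
- t1 (sku=RF, seg=DM) has no partner → padded with NULL.
- t1 (sku=AX, seg=MT) has no partner → padded with NULL.
- t1 (sku=CR, seg=MT) has no partner → padded with NULL.
- t1 (sku=RF, seg=MT) has no partner → padded with NULL.
- t1 (sku=NULL, seg=MT) has no partner → padded with NULL.
- t1 (sku=AX, seg=DM) has no partner → padded with NULL.
After projecting and ordering:
t1.sku | t1.pname | t2.sku
AX | Gear | NULL
AX | NULL | NULL
CR | Widget | NULL
LS | Valve | NULL
OC | Chip | OC
OC | Chip | OC
RF | Bolt | NULL
RF | Panel | NULL
TH | Gear | NULL
NULL | NULL | NULL

(AX, Gear, NULL); (AX, NULL, NULL); (CR, Widget, NULL); (LS, Valve, NULL); (OC, Chip, OC); (OC, Chip, OC); (RF, Bolt, NULL); (RF, Panel, NULL); (TH, Gear, NULL); (NULL, NULL, NULL)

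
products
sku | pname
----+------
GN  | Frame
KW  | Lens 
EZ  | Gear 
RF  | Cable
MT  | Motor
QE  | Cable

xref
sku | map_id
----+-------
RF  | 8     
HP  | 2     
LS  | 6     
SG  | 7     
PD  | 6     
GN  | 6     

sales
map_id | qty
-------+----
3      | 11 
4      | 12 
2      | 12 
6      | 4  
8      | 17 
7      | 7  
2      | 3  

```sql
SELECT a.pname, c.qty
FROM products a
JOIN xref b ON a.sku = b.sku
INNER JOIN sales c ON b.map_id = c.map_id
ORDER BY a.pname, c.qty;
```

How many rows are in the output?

Joins associate left-to-right: products INNER JOIN xref on sku gives 2 intermediate row(s).
Then INNER JOIN `sales c` on map_id: keep only rows whose b.map_id appears in c.
Result: 2 row(s).

2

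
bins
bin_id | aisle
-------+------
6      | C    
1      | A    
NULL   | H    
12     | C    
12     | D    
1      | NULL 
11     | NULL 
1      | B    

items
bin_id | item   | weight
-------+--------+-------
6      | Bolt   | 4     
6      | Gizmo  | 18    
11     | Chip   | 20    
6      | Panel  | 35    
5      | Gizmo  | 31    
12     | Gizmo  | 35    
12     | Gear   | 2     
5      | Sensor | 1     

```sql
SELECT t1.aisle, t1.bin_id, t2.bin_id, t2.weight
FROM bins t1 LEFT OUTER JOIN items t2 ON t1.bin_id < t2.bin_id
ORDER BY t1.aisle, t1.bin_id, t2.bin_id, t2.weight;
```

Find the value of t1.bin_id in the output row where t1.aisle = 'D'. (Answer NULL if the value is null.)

LEFT JOIN keeps every row from `bins`; unmatched rows get NULL for `items`'s columns.
Matching on t1.bin_id < t2.bin_id. A NULL in a compared column never satisfies the condition.
- bin_id=6: 3 matching t2 row(s), so 3 row(s) emitted.
- bin_id=1: 8 matching t2 row(s), so 8 row(s) emitted.
- bin_id=NULL: no t2 row matches, row kept with t2 columns NULL.
- bin_id=12: no t2 row matches, row kept with t2 columns NULL.
- bin_id=12: no t2 row matches, row kept with t2 columns NULL.
- bin_id=1: 8 matching t2 row(s), so 8 row(s) emitted.
- bin_id=11: 2 matching t2 row(s), so 2 row(s) emitted.
- bin_id=1: 8 matching t2 row(s), so 8 row(s) emitted.

12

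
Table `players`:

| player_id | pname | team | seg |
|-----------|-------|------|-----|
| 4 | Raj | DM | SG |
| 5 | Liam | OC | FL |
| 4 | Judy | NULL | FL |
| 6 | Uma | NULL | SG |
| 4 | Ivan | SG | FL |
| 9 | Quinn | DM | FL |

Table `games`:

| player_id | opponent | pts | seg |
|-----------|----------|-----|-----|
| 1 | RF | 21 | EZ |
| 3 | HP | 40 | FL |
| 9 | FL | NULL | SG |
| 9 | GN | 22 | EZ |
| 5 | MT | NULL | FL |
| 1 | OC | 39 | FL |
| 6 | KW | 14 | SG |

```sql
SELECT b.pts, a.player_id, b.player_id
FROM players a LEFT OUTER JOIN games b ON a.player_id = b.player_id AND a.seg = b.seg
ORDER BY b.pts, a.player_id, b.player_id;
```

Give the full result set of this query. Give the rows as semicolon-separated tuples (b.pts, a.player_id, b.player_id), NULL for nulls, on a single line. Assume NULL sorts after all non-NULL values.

(14, 6, 6); (NULL, 4, NULL); (NULL, 4, NULL); (NULL, 4, NULL); (NULL, 5, 5); (NULL, 9, NULL)

LEFT JOIN keeps every row from `players`; unmatched rows get NULL for `games`'s columns.
Matching on a.player_id = b.player_id AND a.seg = b.seg.
Matched pairs: 2; unmatched a rows kept: 4.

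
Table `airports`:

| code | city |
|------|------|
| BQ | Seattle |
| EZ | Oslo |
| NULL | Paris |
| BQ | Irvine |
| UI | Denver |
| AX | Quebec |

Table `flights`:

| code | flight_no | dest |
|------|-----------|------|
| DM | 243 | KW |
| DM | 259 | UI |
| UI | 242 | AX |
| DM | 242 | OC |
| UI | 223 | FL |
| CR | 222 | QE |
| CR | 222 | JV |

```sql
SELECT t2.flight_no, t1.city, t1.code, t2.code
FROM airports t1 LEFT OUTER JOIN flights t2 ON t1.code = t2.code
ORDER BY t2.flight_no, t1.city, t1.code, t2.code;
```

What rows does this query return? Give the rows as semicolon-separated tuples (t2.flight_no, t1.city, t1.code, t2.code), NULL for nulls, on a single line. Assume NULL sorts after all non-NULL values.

LEFT JOIN keeps every row from `airports`; unmatched rows get NULL for `flights`'s columns.
Matching on t1.code = t2.code. A NULL in a compared column never satisfies the condition.
- t1[0] code=BQ → no match; kept with NULLs on the t2 side.
- t1[1] code=EZ → no match; kept with NULLs on the t2 side.
- t1[2] code=NULL → no match; kept with NULLs on the t2 side.
- t1[3] code=BQ → no match; kept with NULLs on the t2 side.
- t1[4] code=UI → 2 match(es) in t2 → 2 row(s).
- t1[5] code=AX → no match; kept with NULLs on the t2 side.
After projecting and ordering:
t2.flight_no | t1.city | t1.code | t2.code
223 | Denver | UI | UI
242 | Denver | UI | UI
NULL | Irvine | BQ | NULL
NULL | Oslo | EZ | NULL
NULL | Paris | NULL | NULL
NULL | Quebec | AX | NULL
NULL | Seattle | BQ | NULL

(223, Denver, UI, UI); (242, Denver, UI, UI); (NULL, Irvine, BQ, NULL); (NULL, Oslo, EZ, NULL); (NULL, Paris, NULL, NULL); (NULL, Quebec, AX, NULL); (NULL, Seattle, BQ, NULL)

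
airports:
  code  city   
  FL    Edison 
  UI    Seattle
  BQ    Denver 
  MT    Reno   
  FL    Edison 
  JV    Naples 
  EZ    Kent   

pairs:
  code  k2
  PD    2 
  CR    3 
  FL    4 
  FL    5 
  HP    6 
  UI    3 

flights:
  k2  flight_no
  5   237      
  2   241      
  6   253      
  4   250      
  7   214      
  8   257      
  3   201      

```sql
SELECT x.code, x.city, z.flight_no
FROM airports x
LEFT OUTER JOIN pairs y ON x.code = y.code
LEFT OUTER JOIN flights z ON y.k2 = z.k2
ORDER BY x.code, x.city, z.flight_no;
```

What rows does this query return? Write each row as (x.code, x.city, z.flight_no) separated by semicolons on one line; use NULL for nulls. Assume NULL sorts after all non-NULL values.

Evaluate left to right. First `airports x LEFT JOIN pairs y` on code: 9 row(s).
Then LEFT JOIN `flights z` on k2: each of those 9 rows is kept; rows whose y.k2 has no match in z get NULL for z's columns.

(BQ, Denver, NULL); (EZ, Kent, NULL); (FL, Edison, 237); (FL, Edison, 237); (FL, Edison, 250); (FL, Edison, 250); (JV, Naples, NULL); (MT, Reno, NULL); (UI, Seattle, 201)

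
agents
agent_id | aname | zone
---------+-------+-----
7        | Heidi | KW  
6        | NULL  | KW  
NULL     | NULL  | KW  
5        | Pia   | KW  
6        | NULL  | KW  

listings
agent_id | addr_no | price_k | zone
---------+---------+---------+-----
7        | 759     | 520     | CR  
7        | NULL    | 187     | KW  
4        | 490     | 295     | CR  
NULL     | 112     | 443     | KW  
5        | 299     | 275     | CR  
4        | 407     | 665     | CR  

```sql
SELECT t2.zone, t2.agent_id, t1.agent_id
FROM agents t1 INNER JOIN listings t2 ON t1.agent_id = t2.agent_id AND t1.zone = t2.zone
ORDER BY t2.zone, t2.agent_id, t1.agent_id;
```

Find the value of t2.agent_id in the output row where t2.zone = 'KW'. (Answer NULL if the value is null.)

INNER JOIN keeps only pairs where the ON condition holds.
Matching on t1.agent_id = t2.agent_id AND t1.zone = t2.zone. A NULL in a compared column never satisfies the condition.
- agent_id=7, zone=KW: 1 matching t2 row(s), so 1 row(s) emitted.
- agent_id=6, zone=KW: no matching t2 row, dropped.
- agent_id=NULL, zone=KW: no matching t2 row, dropped.
- agent_id=5, zone=KW: no matching t2 row, dropped.
- agent_id=6, zone=KW: no matching t2 row, dropped.

7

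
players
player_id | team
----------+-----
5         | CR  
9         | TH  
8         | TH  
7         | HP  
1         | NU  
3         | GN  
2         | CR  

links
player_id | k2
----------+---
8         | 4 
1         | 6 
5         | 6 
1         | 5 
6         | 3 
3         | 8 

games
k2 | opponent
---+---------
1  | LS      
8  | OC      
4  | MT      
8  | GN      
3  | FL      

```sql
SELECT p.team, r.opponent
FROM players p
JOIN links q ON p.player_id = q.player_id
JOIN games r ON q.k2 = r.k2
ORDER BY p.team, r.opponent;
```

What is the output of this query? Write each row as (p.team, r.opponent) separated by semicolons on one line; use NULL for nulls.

Joins associate left-to-right: players INNER JOIN links on player_id gives 5 intermediate row(s).
Then INNER JOIN `games r` on k2: keep only rows whose q.k2 appears in r.

(GN, GN); (GN, OC); (TH, MT)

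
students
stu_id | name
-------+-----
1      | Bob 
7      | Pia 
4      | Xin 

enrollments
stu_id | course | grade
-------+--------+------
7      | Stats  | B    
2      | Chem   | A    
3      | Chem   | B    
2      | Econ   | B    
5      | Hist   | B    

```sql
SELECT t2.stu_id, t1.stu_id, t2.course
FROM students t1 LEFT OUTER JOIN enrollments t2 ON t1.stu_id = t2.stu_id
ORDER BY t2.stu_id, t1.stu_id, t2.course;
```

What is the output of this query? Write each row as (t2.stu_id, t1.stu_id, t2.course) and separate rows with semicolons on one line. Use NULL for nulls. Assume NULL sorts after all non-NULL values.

(7, 7, Stats); (NULL, 1, NULL); (NULL, 4, NULL)

LEFT JOIN keeps every row from `students`; unmatched rows get NULL for `enrollments`'s columns.
Matching on t1.stu_id = t2.stu_id.
Matched pairs: 1; unmatched t1 rows kept: 2.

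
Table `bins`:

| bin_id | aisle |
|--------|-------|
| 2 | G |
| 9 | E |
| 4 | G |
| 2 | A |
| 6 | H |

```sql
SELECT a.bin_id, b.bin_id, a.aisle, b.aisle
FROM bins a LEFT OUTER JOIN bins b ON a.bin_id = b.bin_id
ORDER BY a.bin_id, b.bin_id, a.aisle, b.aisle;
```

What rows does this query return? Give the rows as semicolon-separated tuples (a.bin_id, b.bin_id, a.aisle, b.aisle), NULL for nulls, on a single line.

LEFT JOIN keeps every row from `bins a`; unmatched rows get NULL for `bins b`'s columns.
Matching on a.bin_id = b.bin_id.
- a (bin_id=2) pairs with 2 row(s) of b.
- a (bin_id=9) pairs with 1 row(s) of b.
- a (bin_id=4) pairs with 1 row(s) of b.
- a (bin_id=2) pairs with 2 row(s) of b.
- a (bin_id=6) pairs with 1 row(s) of b.
After projecting and ordering:
a.bin_id | b.bin_id | a.aisle | b.aisle
2 | 2 | A | A
2 | 2 | A | G
2 | 2 | G | A
2 | 2 | G | G
4 | 4 | G | G
6 | 6 | H | H
9 | 9 | E | E

(2, 2, A, A); (2, 2, A, G); (2, 2, G, A); (2, 2, G, G); (4, 4, G, G); (6, 6, H, H); (9, 9, E, E)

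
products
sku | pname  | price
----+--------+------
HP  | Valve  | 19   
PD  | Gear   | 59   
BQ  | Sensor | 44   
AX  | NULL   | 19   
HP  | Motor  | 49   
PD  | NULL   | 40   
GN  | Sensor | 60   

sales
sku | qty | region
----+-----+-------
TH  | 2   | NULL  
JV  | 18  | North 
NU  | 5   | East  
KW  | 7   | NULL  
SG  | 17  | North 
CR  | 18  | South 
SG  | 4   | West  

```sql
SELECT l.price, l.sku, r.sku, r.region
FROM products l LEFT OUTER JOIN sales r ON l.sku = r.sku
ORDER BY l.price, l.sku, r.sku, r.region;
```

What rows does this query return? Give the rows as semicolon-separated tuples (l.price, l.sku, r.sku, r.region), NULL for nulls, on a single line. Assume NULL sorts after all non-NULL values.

LEFT JOIN keeps every row from `products`; unmatched rows get NULL for `sales`'s columns.
Matching on l.sku = r.sku.
- l row (sku=HP): no match → kept, r columns NULL.
- l row (sku=PD): no match → kept, r columns NULL.
- l row (sku=BQ): no match → kept, r columns NULL.
- l row (sku=AX): no match → kept, r columns NULL.
- l row (sku=HP): no match → kept, r columns NULL.
- l row (sku=PD): no match → kept, r columns NULL.
- l row (sku=GN): no match → kept, r columns NULL.
After projecting and ordering:
l.price | l.sku | r.sku | r.region
19 | AX | NULL | NULL
19 | HP | NULL | NULL
40 | PD | NULL | NULL
44 | BQ | NULL | NULL
49 | HP | NULL | NULL
59 | PD | NULL | NULL
60 | GN | NULL | NULL

(19, AX, NULL, NULL); (19, HP, NULL, NULL); (40, PD, NULL, NULL); (44, BQ, NULL, NULL); (49, HP, NULL, NULL); (59, PD, NULL, NULL); (60, GN, NULL, NULL)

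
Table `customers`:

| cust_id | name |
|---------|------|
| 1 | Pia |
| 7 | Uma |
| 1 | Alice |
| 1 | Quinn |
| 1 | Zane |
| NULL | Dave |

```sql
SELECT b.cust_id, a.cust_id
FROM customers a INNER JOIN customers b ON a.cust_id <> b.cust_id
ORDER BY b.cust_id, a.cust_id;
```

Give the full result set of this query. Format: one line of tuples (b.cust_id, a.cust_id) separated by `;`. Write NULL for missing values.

INNER JOIN keeps only pairs where the ON condition holds.
Matching on a.cust_id <> b.cust_id. A NULL in a compared column never satisfies the condition.
- a[0] cust_id=1 → 1 match(es) in b → 1 row(s).
- a[1] cust_id=7 → 4 match(es) in b → 4 row(s).
- a[2] cust_id=1 → 1 match(es) in b → 1 row(s).
- a[3] cust_id=1 → 1 match(es) in b → 1 row(s).
- a[4] cust_id=1 → 1 match(es) in b → 1 row(s).
- a[5] cust_id=NULL → no match; dropped.
After projecting and ordering:
b.cust_id | a.cust_id
1 | 7
1 | 7
1 | 7
1 | 7
7 | 1
7 | 1
7 | 1
7 | 1

(1, 7); (1, 7); (1, 7); (1, 7); (7, 1); (7, 1); (7, 1); (7, 1)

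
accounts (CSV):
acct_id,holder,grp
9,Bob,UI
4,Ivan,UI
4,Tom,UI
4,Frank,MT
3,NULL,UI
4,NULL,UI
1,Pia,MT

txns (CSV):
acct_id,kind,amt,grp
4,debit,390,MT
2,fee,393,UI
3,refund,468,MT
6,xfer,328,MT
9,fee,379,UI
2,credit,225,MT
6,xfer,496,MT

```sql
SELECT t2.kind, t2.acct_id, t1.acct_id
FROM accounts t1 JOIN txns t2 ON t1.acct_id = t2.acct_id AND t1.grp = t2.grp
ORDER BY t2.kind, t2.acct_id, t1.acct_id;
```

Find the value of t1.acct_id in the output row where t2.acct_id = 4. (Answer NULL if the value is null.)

INNER JOIN keeps only pairs where the ON condition holds.
Matching on t1.acct_id = t2.acct_id AND t1.grp = t2.grp.
- t1[0] acct_id=9, grp=UI → 1 match(es) in t2 → 1 row(s).
- t1[1] acct_id=4, grp=UI → no match; dropped.
- t1[2] acct_id=4, grp=UI → no match; dropped.
- t1[3] acct_id=4, grp=MT → 1 match(es) in t2 → 1 row(s).
- t1[4] acct_id=3, grp=UI → no match; dropped.
- t1[5] acct_id=4, grp=UI → no match; dropped.
- t1[6] acct_id=1, grp=MT → no match; dropped.

4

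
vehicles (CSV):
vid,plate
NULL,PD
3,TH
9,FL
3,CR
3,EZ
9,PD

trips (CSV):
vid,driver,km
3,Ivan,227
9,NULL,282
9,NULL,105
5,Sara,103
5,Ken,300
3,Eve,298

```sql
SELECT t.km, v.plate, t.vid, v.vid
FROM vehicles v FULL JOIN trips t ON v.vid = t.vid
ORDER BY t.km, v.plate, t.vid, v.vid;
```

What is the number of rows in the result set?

13

FULL OUTER JOIN keeps every row from both sides; unmatched rows get NULL for the other side's columns.
Matching on v.vid = t.vid. A NULL in a compared column never satisfies the condition.
Matched pairs: 10; unmatched v rows kept: 1; unmatched t rows kept: 2.
Total: 10 matched + 3 padded = 13 rows.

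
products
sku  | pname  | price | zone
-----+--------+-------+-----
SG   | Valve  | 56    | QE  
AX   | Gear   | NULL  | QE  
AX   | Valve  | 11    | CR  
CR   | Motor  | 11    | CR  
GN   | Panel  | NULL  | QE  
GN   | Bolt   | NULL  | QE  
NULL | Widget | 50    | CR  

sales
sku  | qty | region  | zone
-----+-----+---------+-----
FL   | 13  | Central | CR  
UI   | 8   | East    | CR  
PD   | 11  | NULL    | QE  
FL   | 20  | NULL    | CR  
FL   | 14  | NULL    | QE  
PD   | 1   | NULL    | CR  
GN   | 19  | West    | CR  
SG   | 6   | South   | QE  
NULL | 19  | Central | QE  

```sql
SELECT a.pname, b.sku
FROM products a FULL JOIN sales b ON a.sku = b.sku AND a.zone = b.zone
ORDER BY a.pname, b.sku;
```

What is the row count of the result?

15

FULL OUTER JOIN keeps every row from both sides; unmatched rows get NULL for the other side's columns.
Matching on a.sku = b.sku AND a.zone = b.zone. A NULL in a compared column never satisfies the condition.
- a (sku=SG, zone=QE) pairs with 1 row(s) of b.
- a (sku=AX, zone=QE) has no partner → padded with NULL.
- a (sku=AX, zone=CR) has no partner → padded with NULL.
- a (sku=CR, zone=CR) has no partner → padded with NULL.
- a (sku=GN, zone=QE) has no partner → padded with NULL.
- a (sku=GN, zone=QE) has no partner → padded with NULL.
- a (sku=NULL, zone=CR) has no partner → padded with NULL.
- 8 row(s) from b found no a partner → padded with NULL.
Total: 1 matched + 14 padded = 15 rows.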